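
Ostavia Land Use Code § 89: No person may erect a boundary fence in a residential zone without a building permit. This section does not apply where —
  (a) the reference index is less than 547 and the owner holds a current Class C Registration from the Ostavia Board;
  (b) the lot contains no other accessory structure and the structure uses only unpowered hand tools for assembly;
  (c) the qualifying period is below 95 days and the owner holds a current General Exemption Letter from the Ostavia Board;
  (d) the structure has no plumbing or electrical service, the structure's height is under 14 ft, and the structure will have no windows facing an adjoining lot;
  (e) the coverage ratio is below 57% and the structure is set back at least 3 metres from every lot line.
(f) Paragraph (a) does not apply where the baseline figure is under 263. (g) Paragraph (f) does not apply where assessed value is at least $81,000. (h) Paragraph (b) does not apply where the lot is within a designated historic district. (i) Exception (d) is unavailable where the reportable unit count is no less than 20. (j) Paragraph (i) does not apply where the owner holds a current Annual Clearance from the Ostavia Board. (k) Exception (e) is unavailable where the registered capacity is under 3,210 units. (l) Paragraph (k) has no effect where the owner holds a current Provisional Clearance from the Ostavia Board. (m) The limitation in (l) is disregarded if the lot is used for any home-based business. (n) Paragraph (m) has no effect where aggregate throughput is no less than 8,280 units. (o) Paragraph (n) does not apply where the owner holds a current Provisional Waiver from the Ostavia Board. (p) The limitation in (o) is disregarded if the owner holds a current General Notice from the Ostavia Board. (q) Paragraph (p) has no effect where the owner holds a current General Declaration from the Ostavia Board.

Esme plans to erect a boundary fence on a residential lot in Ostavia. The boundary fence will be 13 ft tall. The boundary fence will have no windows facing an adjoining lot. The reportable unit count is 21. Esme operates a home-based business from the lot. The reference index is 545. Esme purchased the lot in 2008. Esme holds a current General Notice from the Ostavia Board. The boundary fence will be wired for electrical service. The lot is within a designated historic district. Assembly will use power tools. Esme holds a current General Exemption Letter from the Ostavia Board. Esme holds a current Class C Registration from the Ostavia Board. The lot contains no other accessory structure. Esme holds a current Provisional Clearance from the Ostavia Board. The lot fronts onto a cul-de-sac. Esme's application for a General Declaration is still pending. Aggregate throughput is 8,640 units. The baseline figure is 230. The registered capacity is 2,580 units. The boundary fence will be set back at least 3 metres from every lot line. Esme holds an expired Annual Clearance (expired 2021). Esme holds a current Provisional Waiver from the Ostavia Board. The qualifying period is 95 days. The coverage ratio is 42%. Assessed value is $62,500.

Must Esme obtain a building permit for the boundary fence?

No — exception (e) applies; Esme does not need a building permit.

Exception (a) is satisfied on its face — the reference index is 545, less than the 547 limit; a current Class C Registration is held. Turning to paragraphs (f)–(g): (f) operates against (a): the baseline figure is 230, under the 263 limit. (g), which would lift (f), is not triggered — assessed value is $62,500, short of $81,000. So (a) is unavailable.
Exception (b) requires that the structure uses only unpowered hand tools for assembly; but assembly uses power tools, so (b) is unavailable.
Exception (c) does not apply: the qualifying period is 95 days, not below 95 days.
Exception (d) does not apply: electrical service is planned.
All of (e)'s requirements are met (the coverage ratio is 42%, below the 57% limit; the setback is at least 3 m on every side). Considering the limiting provisions: (k) operates (the registered capacity is 2,580 units, under the 3,210 units limit), but is itself disapplied by (l): (l) operates against (k): a current Provisional Clearance is held. (m) applies (a home-based business operates on the lot), but is displaced by (n): (n) is triggered — aggregate throughput is 8,640 units, meeting the 8,280 units threshold. (o) would limit (n) — a current Provisional Waiver is held — but (p) sets (o) aside: (p) applies — a current General Notice is held. (q) does not operate here (the General Declaration is not current), so (p) stands. (e) remains available.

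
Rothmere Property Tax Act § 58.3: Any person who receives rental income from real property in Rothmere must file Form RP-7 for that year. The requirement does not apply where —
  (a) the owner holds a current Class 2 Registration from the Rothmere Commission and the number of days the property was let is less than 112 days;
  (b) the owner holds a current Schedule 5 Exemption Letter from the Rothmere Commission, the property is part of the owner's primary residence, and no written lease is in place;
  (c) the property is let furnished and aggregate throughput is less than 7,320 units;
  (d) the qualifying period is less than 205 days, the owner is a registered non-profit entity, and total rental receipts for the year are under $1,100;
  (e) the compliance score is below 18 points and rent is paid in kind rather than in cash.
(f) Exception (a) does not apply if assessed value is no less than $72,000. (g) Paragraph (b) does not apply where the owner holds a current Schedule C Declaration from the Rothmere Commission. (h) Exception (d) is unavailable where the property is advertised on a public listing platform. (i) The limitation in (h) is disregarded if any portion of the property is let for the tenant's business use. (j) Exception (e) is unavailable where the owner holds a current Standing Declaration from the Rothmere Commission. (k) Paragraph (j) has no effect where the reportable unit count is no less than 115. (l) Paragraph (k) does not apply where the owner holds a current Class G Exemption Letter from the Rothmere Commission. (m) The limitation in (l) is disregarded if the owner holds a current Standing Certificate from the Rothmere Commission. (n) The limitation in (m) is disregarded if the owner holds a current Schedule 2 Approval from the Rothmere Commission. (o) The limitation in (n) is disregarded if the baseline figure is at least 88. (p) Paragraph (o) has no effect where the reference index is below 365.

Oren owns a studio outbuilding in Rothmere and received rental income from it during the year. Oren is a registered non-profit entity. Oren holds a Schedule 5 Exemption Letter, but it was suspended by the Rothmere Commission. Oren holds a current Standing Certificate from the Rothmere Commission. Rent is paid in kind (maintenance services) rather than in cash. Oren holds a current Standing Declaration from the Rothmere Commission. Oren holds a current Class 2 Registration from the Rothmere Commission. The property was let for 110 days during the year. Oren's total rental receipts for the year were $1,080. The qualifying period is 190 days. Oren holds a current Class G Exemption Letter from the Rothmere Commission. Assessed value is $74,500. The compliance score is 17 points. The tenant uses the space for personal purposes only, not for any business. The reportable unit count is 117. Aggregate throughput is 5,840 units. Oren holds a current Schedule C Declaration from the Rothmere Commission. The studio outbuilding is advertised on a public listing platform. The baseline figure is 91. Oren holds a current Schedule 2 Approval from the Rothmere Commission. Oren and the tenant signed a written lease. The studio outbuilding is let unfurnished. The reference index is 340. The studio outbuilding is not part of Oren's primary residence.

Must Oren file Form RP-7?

Yes — Oren must file Form RP-7.

Exception (a)'s conditions are all satisfied: a current Class 2 Registration is held; the number of days the property was let is 110 days, less than the 112 days limit. But applying paragraph (f): (f) is triggered — assessed value is $74,500, meeting the $72,000 threshold. (a) is therefore removed.
Exception (b) fails — no current Schedule 5 Exemption Letter is held.
Exception (c) fails — the property is let unfurnished.
All of (d)'s requirements are met (the qualifying period is 190 days, less than the 205 days limit; Oren is a registered non-profit; total rental receipts for the year are $1,080, under the $1,100 limit). Turning to paragraphs (h)–(i): (h) operates against (d): the property is publicly advertised. (i), which would lift (h), is not engaged — the space is used for personal purposes only. So (d) is unavailable.
Exception (e): the compliance score is 17 points, below the 18 points limit; rent is paid in kind — every condition holds. Turning to paragraphs (j)–(p): (j) operates against (e): a current Standing Declaration is held. (k) is triggered (the reportable unit count is 117, meeting the 115 threshold), but is overridden by (l): (l) operates against (k): a current Class G Exemption Letter is held. (m) would limit (l) — a current Standing Certificate is held — but (n) sets (m) aside: (n) applies — a current Schedule 2 Approval is held. (o) applies (the baseline figure is 91, meeting the 88 threshold), but is displaced by (p): (p) is triggered — the reference index is 340, below the 365 limit. So (e) is unavailable.
None of the exceptions is available; § 58.3 applies in full.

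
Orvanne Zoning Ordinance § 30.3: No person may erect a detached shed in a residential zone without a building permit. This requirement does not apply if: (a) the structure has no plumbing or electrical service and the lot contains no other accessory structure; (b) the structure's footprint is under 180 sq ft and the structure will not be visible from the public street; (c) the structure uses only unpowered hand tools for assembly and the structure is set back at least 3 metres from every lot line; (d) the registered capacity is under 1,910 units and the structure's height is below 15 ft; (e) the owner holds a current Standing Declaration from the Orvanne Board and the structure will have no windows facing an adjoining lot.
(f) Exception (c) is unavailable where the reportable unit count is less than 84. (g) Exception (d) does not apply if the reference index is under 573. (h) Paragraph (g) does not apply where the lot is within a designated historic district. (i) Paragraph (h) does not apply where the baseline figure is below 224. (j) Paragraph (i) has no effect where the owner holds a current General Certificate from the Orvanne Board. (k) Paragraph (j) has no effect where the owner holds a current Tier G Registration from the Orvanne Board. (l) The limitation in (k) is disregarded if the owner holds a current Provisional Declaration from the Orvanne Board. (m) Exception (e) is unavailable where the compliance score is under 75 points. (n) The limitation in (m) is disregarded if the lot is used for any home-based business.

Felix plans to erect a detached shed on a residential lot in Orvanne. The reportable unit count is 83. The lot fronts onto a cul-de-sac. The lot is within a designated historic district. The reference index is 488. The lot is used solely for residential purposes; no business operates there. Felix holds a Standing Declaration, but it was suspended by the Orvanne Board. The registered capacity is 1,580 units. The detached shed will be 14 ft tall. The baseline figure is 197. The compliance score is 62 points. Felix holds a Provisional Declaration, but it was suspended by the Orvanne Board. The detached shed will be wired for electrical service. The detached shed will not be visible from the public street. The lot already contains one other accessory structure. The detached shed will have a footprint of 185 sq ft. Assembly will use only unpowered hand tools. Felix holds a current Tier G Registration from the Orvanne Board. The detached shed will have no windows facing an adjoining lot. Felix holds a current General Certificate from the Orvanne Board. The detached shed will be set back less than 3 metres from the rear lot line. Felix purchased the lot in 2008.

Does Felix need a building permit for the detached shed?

Exception (a) requires that the structure has no plumbing or electrical service; but electrical service is planned, so (a) is unavailable.
Exception (b) requires that the structure's footprint is under 180 sq ft; but the structure's footprint is 185 sq ft, not under 180 sq ft, so (b) is unavailable.
Exception (c) does not apply: the rear setback is under 3 m.
Exception (d) is satisfied on its face — the registered capacity is 1,580 units, under the 1,910 units limit; the structure's height is 14 ft, below the 15 ft limit. However, paragraphs (g)–(l) must be considered: (g) operates against (d): the reference index is 488, under the 573 limit. (h) applies (the lot is in a historic district), but is overridden by (i): (i) is triggered — the baseline figure is 197, below the 224 limit. (j) would limit (i) — a current General Certificate is held — but (k) sets (j) aside: (k) operates against (j): a current Tier G Registration is held. (l) is not triggered (there is no Provisional Declaration in force), so (k) stands. (d) is therefore removed.
Exception (e) does not apply: no current Standing Declaration is held.
No exception applies. The general rule governs.

Yes — Felix must obtain a building permit.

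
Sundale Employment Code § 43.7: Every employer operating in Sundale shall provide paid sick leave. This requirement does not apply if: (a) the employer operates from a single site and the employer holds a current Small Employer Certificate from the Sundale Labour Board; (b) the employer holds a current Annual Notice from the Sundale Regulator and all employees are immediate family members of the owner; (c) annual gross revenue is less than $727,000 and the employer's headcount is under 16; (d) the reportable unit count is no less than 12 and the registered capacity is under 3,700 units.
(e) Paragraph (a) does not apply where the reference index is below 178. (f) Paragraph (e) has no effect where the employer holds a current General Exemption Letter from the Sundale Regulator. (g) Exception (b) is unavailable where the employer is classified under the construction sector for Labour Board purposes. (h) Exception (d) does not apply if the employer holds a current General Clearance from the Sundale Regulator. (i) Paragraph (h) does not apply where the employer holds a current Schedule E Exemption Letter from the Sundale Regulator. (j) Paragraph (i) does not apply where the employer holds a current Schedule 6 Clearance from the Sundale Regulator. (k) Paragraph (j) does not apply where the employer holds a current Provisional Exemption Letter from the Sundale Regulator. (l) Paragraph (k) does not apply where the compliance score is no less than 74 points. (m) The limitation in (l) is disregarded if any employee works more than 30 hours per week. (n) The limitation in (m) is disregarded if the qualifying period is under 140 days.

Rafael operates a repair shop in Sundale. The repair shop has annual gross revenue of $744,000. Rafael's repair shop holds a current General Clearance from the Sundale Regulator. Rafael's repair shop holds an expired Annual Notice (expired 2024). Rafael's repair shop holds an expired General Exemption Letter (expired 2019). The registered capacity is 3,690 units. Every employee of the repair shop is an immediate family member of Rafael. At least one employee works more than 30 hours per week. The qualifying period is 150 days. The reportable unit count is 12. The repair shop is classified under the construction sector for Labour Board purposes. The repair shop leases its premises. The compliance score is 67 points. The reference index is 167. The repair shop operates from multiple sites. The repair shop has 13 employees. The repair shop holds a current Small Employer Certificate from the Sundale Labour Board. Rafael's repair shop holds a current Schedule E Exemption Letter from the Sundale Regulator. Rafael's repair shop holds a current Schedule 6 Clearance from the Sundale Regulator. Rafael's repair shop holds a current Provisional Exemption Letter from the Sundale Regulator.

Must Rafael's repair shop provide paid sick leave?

No — exception (d) applies; Rafael's repair shop is not required to provide paid sick leave.

Exception (a) fails — the employer operates from multiple sites.
Exception (b) does not apply: the Annual Notice is not current.
Exception (c) fails — annual gross revenue is $744,000, not less than $727,000.
All of (d)'s requirements are met (the reportable unit count is 12, meeting the 12 threshold; the registered capacity is 3,690 units, under the 3,700 units limit). Under paragraphs (h)–(n): (h) applies (a current General Clearance is held), but is displaced by (i): (i) applies — a current Schedule E Exemption Letter is held. (j) would limit (i) — a current Schedule 6 Clearance is held — but (k) sets (j) aside: (k) operates against (j): a current Provisional Exemption Letter is held. (l) is not triggered (the compliance score is 67 points, short of 74 points), so (k) stands. So (d) applies.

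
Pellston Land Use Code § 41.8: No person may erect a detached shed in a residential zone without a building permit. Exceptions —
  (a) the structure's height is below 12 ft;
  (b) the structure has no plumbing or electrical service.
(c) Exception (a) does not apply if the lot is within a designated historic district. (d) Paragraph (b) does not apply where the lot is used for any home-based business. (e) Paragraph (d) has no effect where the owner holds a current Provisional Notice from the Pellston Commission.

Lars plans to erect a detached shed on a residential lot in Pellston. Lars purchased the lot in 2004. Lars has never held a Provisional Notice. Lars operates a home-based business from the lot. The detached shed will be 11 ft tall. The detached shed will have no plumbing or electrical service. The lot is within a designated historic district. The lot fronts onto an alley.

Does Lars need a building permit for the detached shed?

Yes — Lars must obtain a building permit.

Exception (a): the structure's height is 11 ft, below the 12 ft limit — every condition holds. Turning to paragraph (c): (c) operates against (a): the lot is in a historic district. So (a) is unavailable.
All of (b)'s requirements are met (there is no plumbing or electrical service). But: (d) operates against (b): a home-based business operates on the lot. (e) does not operate here (there is no Provisional Notice in force), so (d) stands. Exception (b) does not apply.
No exception is made out. Lars falls within the general rule.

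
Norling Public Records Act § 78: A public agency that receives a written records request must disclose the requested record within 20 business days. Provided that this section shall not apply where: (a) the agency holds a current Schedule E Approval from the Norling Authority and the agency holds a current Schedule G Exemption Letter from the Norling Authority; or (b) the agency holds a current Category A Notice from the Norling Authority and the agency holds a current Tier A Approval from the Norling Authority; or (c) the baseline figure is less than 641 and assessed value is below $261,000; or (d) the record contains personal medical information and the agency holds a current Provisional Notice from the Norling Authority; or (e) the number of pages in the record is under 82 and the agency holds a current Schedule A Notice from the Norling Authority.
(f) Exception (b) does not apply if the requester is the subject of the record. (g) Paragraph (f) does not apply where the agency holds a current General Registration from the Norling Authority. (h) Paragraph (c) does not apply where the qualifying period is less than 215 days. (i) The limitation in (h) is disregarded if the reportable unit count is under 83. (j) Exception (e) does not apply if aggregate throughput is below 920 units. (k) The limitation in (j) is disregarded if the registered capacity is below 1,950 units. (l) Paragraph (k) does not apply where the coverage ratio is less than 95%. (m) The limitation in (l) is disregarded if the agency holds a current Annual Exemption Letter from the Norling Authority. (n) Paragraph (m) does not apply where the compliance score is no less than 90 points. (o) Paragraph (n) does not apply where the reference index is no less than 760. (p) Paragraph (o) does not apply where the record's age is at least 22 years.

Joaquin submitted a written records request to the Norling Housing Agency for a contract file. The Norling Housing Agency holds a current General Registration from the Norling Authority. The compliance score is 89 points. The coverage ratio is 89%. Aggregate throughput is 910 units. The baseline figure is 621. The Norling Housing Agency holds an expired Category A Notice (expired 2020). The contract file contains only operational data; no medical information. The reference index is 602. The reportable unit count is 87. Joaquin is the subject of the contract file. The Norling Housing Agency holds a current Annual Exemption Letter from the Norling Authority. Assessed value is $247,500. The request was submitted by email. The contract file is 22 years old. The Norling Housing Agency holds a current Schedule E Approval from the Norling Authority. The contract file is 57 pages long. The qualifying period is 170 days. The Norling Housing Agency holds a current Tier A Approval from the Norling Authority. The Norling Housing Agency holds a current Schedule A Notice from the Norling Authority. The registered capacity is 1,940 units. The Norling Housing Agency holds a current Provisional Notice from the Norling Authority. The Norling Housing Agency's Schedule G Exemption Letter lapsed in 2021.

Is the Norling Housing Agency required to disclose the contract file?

No — exception (e) applies; the Norling Housing Agency is not required to disclose the contract file.

Exception (a) fails — the Schedule G Exemption Letter is not current.
Exception (b) fails — the Category A Notice is not current.
All of (c)'s requirements are met (the baseline figure is 621, less than the 641 limit; assessed value is $247,500, below the $261,000 limit). However, paragraphs (h)–(i) must be considered: (h) is engaged — the qualifying period is 170 days, less than the 215 days limit. (i) is not engaged (the reportable unit count is 87, not under 83), so (h) stands. So (c) is unavailable.
Exception (d) does not apply: the contract file contains only operational data.
Exception (e) is satisfied on its face — the number of pages in the record is 57, under the 82 limit; a current Schedule A Notice is held. As to paragraphs (j)–(p): (j) would limit (e) — aggregate throughput is 910 units, below the 920 units limit — but (k) sets (j) aside: (k) applies — the registered capacity is 1,940 units, below the 1,950 units limit. (l) applies (the coverage ratio is 89%, less than the 95% limit), but yields to (m): (m) operates against (l): a current Annual Exemption Letter is held. (n), which would lift (m), is not triggered — the compliance score is 89 points, short of 90 points. Exception (e) stands.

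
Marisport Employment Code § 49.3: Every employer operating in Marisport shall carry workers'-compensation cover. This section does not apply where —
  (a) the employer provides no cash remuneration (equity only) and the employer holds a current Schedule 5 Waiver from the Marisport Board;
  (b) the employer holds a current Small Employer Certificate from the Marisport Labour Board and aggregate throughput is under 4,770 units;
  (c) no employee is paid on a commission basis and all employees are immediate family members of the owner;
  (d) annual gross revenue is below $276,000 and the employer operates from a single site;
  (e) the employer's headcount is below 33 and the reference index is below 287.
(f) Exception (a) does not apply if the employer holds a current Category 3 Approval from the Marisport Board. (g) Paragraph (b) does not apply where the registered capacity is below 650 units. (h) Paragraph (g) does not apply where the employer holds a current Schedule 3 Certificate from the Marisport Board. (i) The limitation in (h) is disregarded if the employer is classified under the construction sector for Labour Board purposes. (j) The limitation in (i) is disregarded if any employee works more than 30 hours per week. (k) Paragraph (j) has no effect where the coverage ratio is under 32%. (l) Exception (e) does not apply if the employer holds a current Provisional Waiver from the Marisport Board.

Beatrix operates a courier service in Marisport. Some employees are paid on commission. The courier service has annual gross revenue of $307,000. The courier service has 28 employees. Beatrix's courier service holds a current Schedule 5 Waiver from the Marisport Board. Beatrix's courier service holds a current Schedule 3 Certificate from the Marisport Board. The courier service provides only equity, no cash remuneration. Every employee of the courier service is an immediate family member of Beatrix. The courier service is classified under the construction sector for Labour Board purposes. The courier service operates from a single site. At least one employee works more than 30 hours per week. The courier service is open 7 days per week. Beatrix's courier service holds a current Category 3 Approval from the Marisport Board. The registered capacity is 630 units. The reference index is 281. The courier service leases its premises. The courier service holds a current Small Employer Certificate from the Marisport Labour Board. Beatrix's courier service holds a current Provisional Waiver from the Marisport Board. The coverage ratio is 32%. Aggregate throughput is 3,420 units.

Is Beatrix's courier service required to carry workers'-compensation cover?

Exception (a): remuneration is equity-only; a current Schedule 5 Waiver is held — every condition holds. However, paragraph (f) must be considered: (f) operates against (a): a current Category 3 Approval is held. So (a) is unavailable.
Exception (b): a current Small Employer Certificate is held; aggregate throughput is 3,420 units, under the 4,770 units limit — every condition holds. Under paragraphs (g)–(k): (g) applies (the registered capacity is 630 units, below the 650 units limit), but is displaced by (h): (h) is triggered — a current Schedule 3 Certificate is held. (i) would limit (h) — the courier service is classified under the construction sector — but (j) sets (i) aside: (j) operates against (i): at least one employee exceeds 30 hours/week. (k) is inapplicable (the coverage ratio is 32%, not under 32%), so (j) stands. So (b) applies.
Exception (c) does not apply: some employees are paid on commission.
Exception (d) requires that annual gross revenue is below $276,000; but annual gross revenue is $307,000, not below $276,000, so (d) is unavailable.
Exception (e) is satisfied on its face — the employer's headcount is 28, below the 33 limit; the reference index is 281, below the 287 limit. However, paragraph (l) must be considered: (l) operates against (e): a current Provisional Waiver is held. (e) is therefore removed.

No — exception (b) applies; Beatrix's courier service is not required to carry workers'-compensation cover.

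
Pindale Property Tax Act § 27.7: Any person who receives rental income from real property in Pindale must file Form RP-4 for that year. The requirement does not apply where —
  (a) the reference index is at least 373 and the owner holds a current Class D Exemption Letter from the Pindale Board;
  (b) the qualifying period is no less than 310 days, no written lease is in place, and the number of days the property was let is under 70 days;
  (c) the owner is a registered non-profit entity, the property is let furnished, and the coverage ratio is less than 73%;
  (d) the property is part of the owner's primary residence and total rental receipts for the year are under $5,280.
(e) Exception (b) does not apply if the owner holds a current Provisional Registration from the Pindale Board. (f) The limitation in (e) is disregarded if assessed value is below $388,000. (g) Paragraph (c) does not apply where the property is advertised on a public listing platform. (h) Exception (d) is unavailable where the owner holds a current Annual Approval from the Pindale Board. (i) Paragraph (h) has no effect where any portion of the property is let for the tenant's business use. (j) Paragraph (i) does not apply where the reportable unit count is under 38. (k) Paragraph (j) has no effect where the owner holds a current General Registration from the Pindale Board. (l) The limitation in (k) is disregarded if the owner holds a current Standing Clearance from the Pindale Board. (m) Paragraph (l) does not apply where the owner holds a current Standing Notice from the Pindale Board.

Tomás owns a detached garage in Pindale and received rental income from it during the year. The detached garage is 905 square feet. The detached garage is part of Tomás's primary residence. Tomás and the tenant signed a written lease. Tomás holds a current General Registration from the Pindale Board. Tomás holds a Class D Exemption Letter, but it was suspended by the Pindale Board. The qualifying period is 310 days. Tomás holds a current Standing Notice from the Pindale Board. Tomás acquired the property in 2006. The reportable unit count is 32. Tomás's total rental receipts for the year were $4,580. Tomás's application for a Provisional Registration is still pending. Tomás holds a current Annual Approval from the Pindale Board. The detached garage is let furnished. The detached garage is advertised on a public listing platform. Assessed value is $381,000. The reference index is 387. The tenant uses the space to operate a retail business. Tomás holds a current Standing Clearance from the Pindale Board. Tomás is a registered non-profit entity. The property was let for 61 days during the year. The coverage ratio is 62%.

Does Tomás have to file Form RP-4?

Exception (a) requires that the owner holds a current Class D Exemption Letter from the Pindale Board; but the Class D Exemption Letter is not current, so (a) is unavailable.
Exception (b) does not apply: a written lease is in place.
Exception (c) is satisfied on its face — Tomás is a registered non-profit; the property is let furnished; the coverage ratio is 62%, less than the 73% limit. But applying paragraph (g): (g) operates against (c): the property is publicly advertised. So (c) is unavailable.
Exception (d)'s conditions are all satisfied: the detached garage is part of the primary residence; total rental receipts for the year are $4,580, under the $5,280 limit. Applying paragraphs (h)–(m): (h) would limit (d) — a current Annual Approval is held — but (i) sets (h) aside: (i) is engaged — the space is let for business use. (j) would limit (i) — the reportable unit count is 32, under the 38 limit — but (k) sets (j) aside: (k) applies — a current General Registration is held. (l) would limit (k) — a current Standing Clearance is held — but (m) sets (l) aside: (m) is engaged — a current Standing Notice is held. So (d) applies.

No — exception (d) applies; Tomás is not required to file Form RP-4.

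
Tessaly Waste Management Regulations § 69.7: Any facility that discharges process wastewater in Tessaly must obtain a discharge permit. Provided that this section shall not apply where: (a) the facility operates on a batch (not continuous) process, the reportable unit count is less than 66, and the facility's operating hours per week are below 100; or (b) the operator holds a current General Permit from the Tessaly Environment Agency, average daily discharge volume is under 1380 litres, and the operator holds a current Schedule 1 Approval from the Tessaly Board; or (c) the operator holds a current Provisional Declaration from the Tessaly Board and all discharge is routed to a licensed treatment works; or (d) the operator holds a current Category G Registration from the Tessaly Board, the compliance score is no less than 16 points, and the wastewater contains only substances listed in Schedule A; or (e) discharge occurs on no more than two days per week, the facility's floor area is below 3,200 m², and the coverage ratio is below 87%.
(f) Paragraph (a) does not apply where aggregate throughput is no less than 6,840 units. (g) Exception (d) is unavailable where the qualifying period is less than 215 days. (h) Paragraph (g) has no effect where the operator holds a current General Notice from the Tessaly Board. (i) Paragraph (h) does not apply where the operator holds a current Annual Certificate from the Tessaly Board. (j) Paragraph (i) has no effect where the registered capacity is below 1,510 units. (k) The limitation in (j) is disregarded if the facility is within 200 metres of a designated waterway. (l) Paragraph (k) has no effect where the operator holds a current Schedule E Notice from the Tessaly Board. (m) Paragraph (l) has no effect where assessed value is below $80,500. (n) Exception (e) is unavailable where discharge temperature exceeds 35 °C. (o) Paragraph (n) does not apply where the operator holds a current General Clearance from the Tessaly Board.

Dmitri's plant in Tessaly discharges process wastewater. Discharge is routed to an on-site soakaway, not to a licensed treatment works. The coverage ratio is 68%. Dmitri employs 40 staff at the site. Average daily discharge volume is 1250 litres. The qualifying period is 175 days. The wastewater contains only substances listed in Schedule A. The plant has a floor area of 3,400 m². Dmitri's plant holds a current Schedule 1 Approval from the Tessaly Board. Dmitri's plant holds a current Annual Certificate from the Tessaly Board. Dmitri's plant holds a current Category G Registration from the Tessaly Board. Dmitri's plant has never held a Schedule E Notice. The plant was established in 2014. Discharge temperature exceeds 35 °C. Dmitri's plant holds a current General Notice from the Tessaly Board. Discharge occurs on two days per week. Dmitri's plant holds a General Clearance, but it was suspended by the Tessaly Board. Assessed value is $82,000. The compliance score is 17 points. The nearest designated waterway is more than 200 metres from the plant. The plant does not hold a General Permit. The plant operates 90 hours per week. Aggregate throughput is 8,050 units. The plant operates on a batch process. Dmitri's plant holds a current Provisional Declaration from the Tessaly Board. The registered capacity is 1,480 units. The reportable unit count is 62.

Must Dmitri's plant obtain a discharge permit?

Exception (a)'s conditions are all satisfied: the facility operates on a batch process; the reportable unit count is 62, less than the 66 limit; the facility's operating hours per week are 90, below the 100 limit. But: (f) is triggered — aggregate throughput is 8,050 units, meeting the 6,840 units threshold. (a) is therefore removed.
Exception (b) does not apply: no General Permit is held.
Exception (c) does not apply: discharge is not routed to a licensed treatment works.
Exception (d): a current Category G Registration is held; the compliance score is 17 points, meeting the 16 points threshold; the wastewater is Schedule-A-only — every condition holds. Under paragraphs (g)–(m): (g) is engaged (the qualifying period is 175 days, less than the 215 days limit), but is itself disapplied by (h): (h) operates against (g): a current General Notice is held. (i) would limit (h) — a current Annual Certificate is held — but (j) sets (i) aside: (j) is engaged — the registered capacity is 1,480 units, below the 1,510 units limit. (k) does not operate here (the plant is more than 200 m from any designated waterway), so (j) stands. So (d) applies.
Exception (e) does not apply: the facility's floor area is 3,400 m², not below 3,200 m².

No — exception (d) applies; Dmitri's plant is not required to obtain a discharge permit.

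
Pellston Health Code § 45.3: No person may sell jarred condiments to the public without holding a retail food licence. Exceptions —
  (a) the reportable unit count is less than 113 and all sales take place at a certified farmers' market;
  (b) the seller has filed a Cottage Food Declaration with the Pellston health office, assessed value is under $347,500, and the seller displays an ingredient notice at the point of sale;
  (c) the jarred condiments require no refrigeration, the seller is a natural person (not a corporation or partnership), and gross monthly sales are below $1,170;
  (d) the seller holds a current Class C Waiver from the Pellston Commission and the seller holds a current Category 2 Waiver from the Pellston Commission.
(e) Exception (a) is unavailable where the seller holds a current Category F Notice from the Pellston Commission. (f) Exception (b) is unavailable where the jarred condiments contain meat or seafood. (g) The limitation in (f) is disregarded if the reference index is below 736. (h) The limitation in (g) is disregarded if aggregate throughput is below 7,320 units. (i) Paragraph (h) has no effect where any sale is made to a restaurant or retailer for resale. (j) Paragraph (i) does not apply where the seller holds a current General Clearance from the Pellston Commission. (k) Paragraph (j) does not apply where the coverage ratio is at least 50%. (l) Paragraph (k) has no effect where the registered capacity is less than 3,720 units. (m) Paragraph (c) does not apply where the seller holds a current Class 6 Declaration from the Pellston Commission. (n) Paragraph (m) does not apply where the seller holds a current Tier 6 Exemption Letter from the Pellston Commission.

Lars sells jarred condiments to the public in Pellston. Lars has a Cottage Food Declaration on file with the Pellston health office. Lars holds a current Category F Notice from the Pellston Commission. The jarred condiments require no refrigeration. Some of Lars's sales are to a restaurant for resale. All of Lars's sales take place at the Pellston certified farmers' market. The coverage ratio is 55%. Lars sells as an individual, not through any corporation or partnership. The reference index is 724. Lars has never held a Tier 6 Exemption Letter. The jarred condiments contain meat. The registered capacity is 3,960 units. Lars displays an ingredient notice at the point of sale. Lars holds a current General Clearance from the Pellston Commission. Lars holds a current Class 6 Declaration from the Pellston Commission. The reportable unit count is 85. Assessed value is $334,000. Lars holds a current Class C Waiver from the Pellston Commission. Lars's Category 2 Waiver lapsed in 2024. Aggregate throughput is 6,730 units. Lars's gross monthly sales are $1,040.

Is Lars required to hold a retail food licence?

Exception (a)'s conditions are all satisfied: the reportable unit count is 85, less than the 113 limit; all sales are at a certified farmers' market. But applying paragraph (e): (e) is triggered — a current Category F Notice is held. (a) is therefore removed.
All of (b)'s requirements are met (a Cottage Food Declaration is on file; assessed value is $334,000, under the $347,500 limit; an ingredient notice is displayed). Under paragraphs (f)–(l): (f) would limit (b) — the jarred condiments contain meat — but (g) sets (f) aside: (g) operates against (f): the reference index is 724, below the 736 limit. (h) would limit (g) — aggregate throughput is 6,730 units, below the 7,320 units limit — but (i) sets (h) aside: (i) is triggered — some sales are to a restaurant for resale. (j) would limit (i) — a current General Clearance is held — but (k) sets (j) aside: (k) is triggered — the coverage ratio is 55%, meeting the 50% threshold. (l), which would lift (k), does not operate here — the registered capacity is 3,960 units, not less than 3,720 units. So (b) applies.
Exception (c)'s conditions are all satisfied: the jarred condiments are shelf-stable; the seller is a natural person; gross monthly sales are $1,040, below the $1,170 limit. But: (m) operates against (c): a current Class 6 Declaration is held. (n), which would lift (m), is inapplicable — the Tier 6 Exemption Letter is not current. Exception (c) does not apply.
Exception (d) fails — no current Category 2 Waiver is held.

No — exception (b) applies; Lars is not required to hold a retail food licence.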